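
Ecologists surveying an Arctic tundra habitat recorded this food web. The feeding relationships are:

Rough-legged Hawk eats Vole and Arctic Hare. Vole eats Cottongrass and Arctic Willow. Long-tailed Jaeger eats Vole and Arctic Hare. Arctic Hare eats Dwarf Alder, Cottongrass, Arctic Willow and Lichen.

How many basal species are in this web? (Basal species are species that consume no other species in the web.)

Basal species (no prey listed): Dwarf Alder, Arctic Willow, Lichen, Cottongrass.
Count: 4.

4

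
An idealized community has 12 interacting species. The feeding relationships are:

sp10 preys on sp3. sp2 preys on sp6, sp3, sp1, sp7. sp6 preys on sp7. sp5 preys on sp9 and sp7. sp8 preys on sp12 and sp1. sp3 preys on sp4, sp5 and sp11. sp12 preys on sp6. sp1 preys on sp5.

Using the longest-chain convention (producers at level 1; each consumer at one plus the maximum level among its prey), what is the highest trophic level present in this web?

Producers (level 1): sp11, sp9, sp4, sp7.
sp9 → sp5 → sp3 → sp2 gives sp2 level 4.
No species has a prey at level 4, so no species reaches level 5.

4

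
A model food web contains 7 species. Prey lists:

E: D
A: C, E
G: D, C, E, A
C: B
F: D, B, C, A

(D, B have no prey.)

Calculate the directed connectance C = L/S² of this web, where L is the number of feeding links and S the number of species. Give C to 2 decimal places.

C = 0.24

The web has S = 7 species and L = 12 feeding links.
C = L / S² = 12 / 49 = 0.2449 ≈ 0.24.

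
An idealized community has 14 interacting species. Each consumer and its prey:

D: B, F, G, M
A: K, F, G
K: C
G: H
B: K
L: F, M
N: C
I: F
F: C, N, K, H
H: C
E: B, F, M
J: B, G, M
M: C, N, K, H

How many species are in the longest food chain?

One longest chain: C → K → B → E.
It has 4 species and 3 links.

4 species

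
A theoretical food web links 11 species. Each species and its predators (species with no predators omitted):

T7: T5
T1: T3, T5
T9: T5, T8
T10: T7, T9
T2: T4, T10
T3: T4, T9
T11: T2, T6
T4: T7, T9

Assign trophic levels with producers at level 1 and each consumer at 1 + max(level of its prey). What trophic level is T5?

T11 is a producer → level 1.
T2 eats T11 → level 2.
T4 eats T2 (level 2); other prey at levels: T3 2 → level 3.
T9 eats T4 (level 3); other prey at levels: T3 2, T10 3 → level 4.
T5 eats T9 (level 4); other prey at levels: T1 1, T7 4 → level 5.

Trophic level 5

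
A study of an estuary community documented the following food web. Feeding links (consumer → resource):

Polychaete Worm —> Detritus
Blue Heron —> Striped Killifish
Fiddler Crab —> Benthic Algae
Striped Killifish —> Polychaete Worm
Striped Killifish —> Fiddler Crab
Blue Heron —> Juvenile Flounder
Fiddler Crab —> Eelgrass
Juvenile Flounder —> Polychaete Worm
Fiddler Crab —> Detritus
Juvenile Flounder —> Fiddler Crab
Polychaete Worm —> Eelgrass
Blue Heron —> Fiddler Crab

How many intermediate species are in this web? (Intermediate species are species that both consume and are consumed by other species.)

4

Intermediate species (has both prey and predators): Polychaete Worm, Fiddler Crab, Juvenile Flounder, Striped Killifish.
Count: 4.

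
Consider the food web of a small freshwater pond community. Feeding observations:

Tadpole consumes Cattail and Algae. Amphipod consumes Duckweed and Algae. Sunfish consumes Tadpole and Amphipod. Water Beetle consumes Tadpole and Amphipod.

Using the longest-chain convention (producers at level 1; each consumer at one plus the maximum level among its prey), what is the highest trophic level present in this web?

3

Producers (level 1): Duckweed, Algae, Cattail.
Duckweed → Amphipod → Sunfish gives Sunfish level 3.
No species has a prey at level 3, so no species reaches level 4.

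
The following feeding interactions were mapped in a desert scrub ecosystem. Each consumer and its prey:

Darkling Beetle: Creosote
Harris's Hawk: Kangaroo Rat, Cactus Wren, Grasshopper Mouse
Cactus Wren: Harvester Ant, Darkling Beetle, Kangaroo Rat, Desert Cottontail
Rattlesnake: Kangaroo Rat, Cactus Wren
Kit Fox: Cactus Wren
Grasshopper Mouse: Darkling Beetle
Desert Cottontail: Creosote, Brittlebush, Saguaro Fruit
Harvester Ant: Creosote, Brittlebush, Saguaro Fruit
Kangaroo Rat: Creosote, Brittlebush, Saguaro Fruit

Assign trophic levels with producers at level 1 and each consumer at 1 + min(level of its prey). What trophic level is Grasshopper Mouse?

Trophic level 3

Creosote is a producer → level 1.
Darkling Beetle eats Creosote → level 2.
Grasshopper Mouse eats Darkling Beetle → level 3.
No prey of Grasshopper Mouse is below level 2, so 3 is the minimum.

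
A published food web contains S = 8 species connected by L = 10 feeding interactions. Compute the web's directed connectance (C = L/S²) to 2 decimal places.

C = 0.16

The web has S = 8 species and L = 10 feeding links.
C = L / S² = 10 / 64 = 0.1562 ≈ 0.16.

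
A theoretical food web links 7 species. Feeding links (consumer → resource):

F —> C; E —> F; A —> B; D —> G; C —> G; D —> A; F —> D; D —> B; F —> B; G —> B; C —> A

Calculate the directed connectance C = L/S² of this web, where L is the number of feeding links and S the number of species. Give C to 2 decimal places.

The web has S = 7 species and L = 11 feeding links.
C = L / S² = 11 / 49 = 0.2245 ≈ 0.22.

C = 0.22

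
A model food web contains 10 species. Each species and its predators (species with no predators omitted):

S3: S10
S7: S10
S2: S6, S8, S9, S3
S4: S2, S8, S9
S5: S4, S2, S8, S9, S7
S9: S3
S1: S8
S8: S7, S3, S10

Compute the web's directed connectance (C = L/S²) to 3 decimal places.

The web has S = 10 species and L = 19 feeding links.
C = L / S² = 19 / 100 = 0.1900 ≈ 0.190.

C = 0.190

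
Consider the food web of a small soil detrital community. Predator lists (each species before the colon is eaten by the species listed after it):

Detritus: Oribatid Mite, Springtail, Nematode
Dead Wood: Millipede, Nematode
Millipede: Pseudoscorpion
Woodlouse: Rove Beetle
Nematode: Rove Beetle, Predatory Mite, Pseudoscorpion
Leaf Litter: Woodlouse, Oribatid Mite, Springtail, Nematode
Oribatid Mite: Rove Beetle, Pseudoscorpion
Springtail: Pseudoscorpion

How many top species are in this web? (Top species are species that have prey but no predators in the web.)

Top species (has prey, but nothing eats it): Rove Beetle, Predatory Mite, Pseudoscorpion.
Count: 3.

3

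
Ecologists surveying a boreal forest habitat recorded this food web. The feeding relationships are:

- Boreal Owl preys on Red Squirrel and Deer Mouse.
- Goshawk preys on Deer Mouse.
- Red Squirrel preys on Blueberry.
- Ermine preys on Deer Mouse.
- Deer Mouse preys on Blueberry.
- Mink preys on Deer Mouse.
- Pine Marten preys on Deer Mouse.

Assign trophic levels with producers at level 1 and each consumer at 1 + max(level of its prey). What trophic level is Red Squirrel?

Trophic level 2

Blueberry is a producer → level 1.
Red Squirrel eats Blueberry → level 2.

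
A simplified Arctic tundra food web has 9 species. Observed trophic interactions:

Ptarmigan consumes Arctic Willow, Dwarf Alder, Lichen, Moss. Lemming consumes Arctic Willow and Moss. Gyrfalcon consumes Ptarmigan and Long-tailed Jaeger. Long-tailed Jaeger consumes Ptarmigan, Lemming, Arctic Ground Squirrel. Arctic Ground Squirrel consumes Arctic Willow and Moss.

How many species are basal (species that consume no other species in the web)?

Basal species (no prey listed): Lichen, Dwarf Alder, Arctic Willow, Moss.
Count: 4.

4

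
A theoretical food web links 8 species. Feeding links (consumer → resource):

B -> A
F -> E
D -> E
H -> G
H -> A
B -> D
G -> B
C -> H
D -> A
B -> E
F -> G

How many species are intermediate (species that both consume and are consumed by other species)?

4

Intermediate species (has both prey and predators): D, B, G, H.
Count: 4.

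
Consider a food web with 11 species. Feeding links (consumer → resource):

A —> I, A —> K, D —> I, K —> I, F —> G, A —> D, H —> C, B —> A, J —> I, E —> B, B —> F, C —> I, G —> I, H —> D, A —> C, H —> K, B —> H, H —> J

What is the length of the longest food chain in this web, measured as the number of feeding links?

4 links

One longest chain: I → J → H → B → E.
It has 5 species and 4 links.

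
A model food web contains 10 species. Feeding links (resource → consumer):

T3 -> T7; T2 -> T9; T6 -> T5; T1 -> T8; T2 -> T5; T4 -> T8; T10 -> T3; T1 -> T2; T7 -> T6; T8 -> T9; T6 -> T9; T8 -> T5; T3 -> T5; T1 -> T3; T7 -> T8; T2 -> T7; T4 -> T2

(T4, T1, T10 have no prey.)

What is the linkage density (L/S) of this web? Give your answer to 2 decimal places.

There are L = 17 links among S = 10 species.
L/S = 17/10 = 1.7000 ≈ 1.70.

L/S = 1.70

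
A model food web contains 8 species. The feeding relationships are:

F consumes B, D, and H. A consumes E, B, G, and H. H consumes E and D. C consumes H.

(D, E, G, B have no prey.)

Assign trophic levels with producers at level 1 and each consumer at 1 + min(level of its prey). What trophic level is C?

Trophic level 3

D is a producer → level 1.
H eats D → level 2.
C eats H → level 3.
No prey of C is below level 2, so 3 is the minimum.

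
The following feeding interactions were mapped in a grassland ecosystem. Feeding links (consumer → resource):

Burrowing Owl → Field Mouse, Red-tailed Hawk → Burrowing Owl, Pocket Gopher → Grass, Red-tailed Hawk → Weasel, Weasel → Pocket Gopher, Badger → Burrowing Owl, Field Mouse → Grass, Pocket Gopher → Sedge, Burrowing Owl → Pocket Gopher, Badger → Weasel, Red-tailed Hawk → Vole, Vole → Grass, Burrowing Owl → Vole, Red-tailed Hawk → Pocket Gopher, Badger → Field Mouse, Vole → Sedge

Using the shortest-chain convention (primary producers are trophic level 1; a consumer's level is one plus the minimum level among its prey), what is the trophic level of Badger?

Trophic level 3

Grass is a producer → level 1.
Field Mouse eats Grass → level 2.
Badger eats Field Mouse → level 3.
No prey of Badger is below level 2, so 3 is the minimum.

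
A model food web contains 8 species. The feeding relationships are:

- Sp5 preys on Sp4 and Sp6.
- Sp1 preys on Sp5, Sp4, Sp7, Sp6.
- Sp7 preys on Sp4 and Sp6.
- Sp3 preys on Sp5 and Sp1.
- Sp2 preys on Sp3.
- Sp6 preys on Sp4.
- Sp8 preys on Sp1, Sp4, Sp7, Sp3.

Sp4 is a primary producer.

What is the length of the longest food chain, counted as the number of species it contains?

One longest chain: Sp4 → Sp6 → Sp5 → Sp1 → Sp3 → Sp2.
It has 6 species and 5 links.

6 species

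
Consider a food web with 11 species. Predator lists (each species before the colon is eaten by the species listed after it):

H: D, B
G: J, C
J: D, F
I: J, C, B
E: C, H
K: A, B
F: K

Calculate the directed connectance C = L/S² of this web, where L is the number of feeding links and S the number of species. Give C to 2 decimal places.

The web has S = 11 species and L = 14 feeding links.
C = L / S² = 14 / 121 = 0.1157 ≈ 0.12.

C = 0.12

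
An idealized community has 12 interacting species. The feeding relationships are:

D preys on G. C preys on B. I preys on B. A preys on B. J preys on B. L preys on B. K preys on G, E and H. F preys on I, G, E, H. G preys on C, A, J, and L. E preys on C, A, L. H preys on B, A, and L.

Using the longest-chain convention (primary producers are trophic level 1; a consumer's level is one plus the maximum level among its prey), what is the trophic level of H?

B is a producer → level 1.
A eats B → level 2.
H eats A (level 2); other prey at levels: B 1, L 2 → level 3.

Trophic level 3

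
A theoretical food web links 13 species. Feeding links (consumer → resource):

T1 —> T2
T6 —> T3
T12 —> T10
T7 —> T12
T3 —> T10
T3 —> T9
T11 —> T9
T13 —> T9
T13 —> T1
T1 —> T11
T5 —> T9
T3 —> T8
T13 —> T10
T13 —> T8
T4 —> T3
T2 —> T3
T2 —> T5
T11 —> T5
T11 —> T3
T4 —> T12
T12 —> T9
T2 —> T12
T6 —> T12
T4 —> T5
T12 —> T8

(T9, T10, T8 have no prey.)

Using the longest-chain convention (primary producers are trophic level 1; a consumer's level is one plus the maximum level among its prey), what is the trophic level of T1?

Trophic level 4

T9 is a producer → level 1.
T3 eats T9 (level 1); other prey at levels: T10 1, T8 1 → level 2.
T2 eats T3 (level 2); other prey at levels: T5 2, T12 2 → level 3.
T1 eats T2 (level 3); other prey at levels: T11 3 → level 4.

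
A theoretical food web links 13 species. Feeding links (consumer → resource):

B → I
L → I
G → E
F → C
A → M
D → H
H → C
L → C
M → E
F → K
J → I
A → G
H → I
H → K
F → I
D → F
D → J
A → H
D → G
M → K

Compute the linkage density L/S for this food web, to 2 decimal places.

L/S = 1.54

There are L = 20 links among S = 13 species.
L/S = 20/13 = 1.5385 ≈ 1.54.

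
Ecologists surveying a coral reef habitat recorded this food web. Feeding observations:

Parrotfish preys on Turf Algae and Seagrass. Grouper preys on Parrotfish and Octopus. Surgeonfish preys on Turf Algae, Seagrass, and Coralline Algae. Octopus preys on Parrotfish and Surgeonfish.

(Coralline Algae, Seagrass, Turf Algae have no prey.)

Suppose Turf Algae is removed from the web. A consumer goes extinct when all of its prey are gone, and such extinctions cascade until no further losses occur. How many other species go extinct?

0

Remove Turf Algae.
Every predator of it retains at least one other prey: Surgeonfish still has Coralline Algae, Seagrass; Parrotfish still has Seagrass.
No consumer loses all prey, so no secondary extinctions occur.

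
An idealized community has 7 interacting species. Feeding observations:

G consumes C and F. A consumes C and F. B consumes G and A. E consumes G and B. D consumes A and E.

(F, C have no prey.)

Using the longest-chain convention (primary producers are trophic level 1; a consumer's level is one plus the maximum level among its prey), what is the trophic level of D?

F is a producer → level 1.
G eats F (level 1); other prey at levels: C 1 → level 2.
B eats G (level 2); other prey at levels: A 2 → level 3.
E eats B (level 3); other prey at levels: G 2 → level 4.
D eats E (level 4); other prey at levels: A 2 → level 5.

Trophic level 5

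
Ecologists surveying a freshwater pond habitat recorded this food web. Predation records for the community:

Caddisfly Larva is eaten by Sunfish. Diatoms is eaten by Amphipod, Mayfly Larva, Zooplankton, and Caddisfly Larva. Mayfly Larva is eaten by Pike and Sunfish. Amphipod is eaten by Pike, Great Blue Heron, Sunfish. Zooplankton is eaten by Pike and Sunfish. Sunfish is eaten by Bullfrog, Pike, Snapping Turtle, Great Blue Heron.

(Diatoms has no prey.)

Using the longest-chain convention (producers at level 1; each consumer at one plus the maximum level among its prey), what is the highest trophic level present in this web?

4

Producers (level 1): Diatoms.
Diatoms → Zooplankton → Sunfish → Great Blue Heron gives Great Blue Heron level 4.
No species has a prey at level 4, so no species reaches level 5.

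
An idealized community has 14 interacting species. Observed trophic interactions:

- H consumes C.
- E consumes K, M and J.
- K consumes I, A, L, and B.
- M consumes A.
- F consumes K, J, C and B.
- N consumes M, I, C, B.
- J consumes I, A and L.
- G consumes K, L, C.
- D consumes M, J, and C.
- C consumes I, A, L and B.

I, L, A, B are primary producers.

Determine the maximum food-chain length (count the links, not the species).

One longest chain: I → C → G.
It has 3 species and 2 links.

2 links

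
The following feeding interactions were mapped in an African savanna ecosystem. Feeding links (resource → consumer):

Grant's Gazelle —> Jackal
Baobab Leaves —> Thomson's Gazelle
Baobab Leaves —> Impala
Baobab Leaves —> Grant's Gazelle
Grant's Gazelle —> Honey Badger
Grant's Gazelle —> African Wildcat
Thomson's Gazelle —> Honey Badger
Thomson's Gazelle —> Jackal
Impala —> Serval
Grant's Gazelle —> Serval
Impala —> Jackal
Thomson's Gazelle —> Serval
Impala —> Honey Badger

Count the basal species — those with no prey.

1

Basal species (no prey listed): Baobab Leaves.
Count: 1.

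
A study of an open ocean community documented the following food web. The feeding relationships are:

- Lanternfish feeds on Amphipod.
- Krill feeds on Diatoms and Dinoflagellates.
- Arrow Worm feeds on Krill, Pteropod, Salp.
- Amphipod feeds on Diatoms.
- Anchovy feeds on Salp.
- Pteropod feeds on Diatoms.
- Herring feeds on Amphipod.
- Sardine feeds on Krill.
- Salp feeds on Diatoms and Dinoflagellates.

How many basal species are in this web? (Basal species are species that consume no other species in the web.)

2

Basal species (no prey listed): Diatoms, Dinoflagellates.
Count: 2.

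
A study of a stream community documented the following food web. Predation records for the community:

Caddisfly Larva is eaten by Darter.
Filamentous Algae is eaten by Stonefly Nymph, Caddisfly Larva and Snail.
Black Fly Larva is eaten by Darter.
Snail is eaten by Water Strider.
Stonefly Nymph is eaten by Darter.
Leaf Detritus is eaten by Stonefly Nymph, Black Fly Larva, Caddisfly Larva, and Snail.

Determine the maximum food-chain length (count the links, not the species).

One longest chain: Leaf Detritus → Stonefly Nymph → Darter.
It has 3 species and 2 links.

2 links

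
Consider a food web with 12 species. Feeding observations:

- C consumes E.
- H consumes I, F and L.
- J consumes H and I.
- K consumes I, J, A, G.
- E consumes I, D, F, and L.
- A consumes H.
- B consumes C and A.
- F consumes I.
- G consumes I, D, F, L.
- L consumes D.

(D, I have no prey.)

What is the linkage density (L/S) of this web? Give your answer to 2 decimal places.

L/S = 1.92

There are L = 23 links among S = 12 species.
L/S = 23/12 = 1.9167 ≈ 1.92.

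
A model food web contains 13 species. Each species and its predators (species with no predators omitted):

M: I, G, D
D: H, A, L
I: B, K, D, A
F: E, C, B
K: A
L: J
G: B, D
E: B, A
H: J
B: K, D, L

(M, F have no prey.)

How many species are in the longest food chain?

6 species

One longest chain: F → E → B → D → H → J.
It has 6 species and 5 links.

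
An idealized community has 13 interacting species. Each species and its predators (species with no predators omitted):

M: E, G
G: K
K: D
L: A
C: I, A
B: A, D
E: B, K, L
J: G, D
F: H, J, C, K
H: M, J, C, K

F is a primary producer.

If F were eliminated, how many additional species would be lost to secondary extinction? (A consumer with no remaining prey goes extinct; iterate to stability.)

12

Remove F.
Round 1: H (all prey gone) → extinct.
Round 2: M (all prey gone), J (all prey gone), C (all prey gone) → extinct.
Round 3: E (all prey gone), I (all prey gone), G (all prey gone) → extinct.
Round 4: B (all prey gone), K (all prey gone), L (all prey gone) → extinct.
Round 5: A (all prey gone), D (all prey gone) → extinct.
No further losses. Total secondary extinctions: 12.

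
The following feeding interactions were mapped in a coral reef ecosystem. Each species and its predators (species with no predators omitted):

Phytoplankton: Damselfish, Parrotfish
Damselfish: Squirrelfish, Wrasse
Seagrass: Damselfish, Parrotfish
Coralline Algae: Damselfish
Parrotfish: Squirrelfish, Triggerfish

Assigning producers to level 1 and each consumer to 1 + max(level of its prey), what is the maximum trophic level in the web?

3

Producers (level 1): Coralline Algae, Phytoplankton, Seagrass.
Coralline Algae → Damselfish → Squirrelfish gives Squirrelfish level 3.
No species has a prey at level 3, so no species reaches level 4.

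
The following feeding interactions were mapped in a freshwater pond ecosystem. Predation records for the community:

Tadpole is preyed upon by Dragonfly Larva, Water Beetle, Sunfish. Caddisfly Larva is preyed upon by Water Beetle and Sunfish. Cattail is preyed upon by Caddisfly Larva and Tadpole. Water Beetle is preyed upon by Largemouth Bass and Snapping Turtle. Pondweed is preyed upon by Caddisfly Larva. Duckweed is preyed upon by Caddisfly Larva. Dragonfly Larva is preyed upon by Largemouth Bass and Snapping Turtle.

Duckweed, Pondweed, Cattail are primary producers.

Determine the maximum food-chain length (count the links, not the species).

One longest chain: Cattail → Tadpole → Dragonfly Larva → Largemouth Bass.
It has 4 species and 3 links.

3 links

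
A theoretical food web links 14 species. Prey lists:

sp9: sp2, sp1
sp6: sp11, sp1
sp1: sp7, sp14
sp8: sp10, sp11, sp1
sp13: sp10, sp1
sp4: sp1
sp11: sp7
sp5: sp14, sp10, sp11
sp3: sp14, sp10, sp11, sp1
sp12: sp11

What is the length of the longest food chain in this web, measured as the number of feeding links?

One longest chain: sp7 → sp1 → sp4.
It has 3 species and 2 links.

2 links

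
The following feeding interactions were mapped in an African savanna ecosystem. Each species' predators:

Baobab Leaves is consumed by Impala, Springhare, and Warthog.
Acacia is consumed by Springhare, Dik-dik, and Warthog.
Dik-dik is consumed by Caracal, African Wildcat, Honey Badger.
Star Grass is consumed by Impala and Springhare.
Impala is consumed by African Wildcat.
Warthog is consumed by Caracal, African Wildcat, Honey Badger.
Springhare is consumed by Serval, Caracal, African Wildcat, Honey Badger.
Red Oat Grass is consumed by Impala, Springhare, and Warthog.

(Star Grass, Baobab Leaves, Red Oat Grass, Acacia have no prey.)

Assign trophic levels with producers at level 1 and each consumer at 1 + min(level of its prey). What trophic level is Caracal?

Acacia is a producer → level 1.
Dik-dik eats Acacia → level 2.
Caracal eats Dik-dik → level 3.
No prey of Caracal is below level 2, so 3 is the minimum.

Trophic level 3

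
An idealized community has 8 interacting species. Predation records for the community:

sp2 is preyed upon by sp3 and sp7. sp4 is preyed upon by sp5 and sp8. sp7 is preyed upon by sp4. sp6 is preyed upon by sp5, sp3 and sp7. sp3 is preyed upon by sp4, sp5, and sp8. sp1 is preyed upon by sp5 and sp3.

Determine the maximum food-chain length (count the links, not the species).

One longest chain: sp2 → sp3 → sp4 → sp8.
It has 4 species and 3 links.

3 links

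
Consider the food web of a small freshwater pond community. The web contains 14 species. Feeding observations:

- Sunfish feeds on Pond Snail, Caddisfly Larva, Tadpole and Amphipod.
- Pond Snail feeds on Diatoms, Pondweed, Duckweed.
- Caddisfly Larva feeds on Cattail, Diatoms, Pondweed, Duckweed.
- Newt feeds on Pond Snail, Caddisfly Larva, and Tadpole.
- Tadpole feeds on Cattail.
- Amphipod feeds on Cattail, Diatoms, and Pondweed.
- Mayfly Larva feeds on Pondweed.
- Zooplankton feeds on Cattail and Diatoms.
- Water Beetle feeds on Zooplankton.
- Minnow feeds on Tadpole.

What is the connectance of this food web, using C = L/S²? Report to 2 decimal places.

The web has S = 14 species and L = 23 feeding links.
C = L / S² = 23 / 196 = 0.1173 ≈ 0.12.

C = 0.12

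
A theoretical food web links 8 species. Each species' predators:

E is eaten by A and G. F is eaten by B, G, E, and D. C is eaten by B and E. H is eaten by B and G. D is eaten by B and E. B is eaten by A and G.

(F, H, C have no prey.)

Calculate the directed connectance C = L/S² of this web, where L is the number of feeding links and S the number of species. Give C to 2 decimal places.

The web has S = 8 species and L = 14 feeding links.
C = L / S² = 14 / 64 = 0.2188 ≈ 0.22.

C = 0.22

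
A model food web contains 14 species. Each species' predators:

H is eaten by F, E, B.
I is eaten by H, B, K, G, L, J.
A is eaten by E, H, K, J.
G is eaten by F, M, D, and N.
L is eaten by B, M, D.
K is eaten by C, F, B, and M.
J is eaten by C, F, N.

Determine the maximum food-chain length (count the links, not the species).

One longest chain: I → H → F.
It has 3 species and 2 links.

2 links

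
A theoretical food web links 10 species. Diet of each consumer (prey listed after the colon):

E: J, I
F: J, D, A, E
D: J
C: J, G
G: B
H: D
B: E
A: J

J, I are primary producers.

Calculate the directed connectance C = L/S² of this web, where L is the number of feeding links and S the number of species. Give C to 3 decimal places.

C = 0.130

The web has S = 10 species and L = 13 feeding links.
C = L / S² = 13 / 100 = 0.1300 ≈ 0.130.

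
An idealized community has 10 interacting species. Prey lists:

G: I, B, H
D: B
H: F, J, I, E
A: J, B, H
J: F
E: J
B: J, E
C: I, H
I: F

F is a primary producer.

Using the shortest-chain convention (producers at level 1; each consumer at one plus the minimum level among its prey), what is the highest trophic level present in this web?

4

Producers (level 1): F.
Following each consumer down to its lowest-level prey: F → J → B → D (levels 1 through 4).
All prey of D (B 3) are at level 3 or above, so D is at level 1 + 3 = 4.
Every consumer has at least one prey at level 3 or below, so none exceeds level 4.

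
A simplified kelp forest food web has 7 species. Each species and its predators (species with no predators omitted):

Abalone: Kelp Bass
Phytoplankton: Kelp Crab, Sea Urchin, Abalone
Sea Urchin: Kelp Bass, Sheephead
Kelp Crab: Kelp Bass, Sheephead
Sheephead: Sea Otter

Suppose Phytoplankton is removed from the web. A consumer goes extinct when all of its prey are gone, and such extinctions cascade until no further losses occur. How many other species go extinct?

6

Remove Phytoplankton.
Round 1: Kelp Crab (all prey gone), Sea Urchin (all prey gone), Abalone (all prey gone) → extinct.
Round 2: Kelp Bass (all prey gone), Sheephead (all prey gone) → extinct.
Round 3: Sea Otter (all prey gone) → extinct.
No further losses. Total secondary extinctions: 6.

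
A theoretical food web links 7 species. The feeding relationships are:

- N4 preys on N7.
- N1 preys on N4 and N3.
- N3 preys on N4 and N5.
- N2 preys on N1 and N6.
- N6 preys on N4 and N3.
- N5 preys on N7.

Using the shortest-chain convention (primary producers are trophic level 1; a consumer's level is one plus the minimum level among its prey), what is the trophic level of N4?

Trophic level 2

N7 is a producer → level 1.
N4 eats N7 → level 2.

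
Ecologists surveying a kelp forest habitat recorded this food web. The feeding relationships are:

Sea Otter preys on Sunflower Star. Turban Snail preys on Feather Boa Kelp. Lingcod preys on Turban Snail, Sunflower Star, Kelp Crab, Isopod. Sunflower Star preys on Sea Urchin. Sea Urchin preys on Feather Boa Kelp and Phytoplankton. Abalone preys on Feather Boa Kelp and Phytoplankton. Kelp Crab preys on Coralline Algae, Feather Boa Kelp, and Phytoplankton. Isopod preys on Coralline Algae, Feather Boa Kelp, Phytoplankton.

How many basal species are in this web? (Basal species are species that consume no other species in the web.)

Basal species (no prey listed): Phytoplankton, Coralline Algae, Feather Boa Kelp.
Count: 3.

3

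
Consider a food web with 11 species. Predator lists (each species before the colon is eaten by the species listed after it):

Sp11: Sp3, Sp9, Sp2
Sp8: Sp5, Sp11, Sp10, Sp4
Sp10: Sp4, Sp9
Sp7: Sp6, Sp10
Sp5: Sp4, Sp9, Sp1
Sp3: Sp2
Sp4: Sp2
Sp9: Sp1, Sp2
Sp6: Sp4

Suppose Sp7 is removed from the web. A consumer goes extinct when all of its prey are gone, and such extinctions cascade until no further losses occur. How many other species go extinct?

1

Remove Sp7.
Round 1: Sp6 (all prey gone) → extinct.
No further losses. Total secondary extinctions: 1.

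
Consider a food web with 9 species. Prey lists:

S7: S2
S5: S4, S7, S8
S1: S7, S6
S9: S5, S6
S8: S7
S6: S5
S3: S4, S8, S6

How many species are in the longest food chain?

6 species

One longest chain: S2 → S7 → S8 → S5 → S6 → S1.
It has 6 species and 5 links.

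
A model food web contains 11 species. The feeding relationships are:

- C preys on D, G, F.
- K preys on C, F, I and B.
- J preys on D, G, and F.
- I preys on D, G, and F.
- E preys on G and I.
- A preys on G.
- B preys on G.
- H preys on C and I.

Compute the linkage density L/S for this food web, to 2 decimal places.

There are L = 19 links among S = 11 species.
L/S = 19/11 = 1.7273 ≈ 1.73.

L/S = 1.73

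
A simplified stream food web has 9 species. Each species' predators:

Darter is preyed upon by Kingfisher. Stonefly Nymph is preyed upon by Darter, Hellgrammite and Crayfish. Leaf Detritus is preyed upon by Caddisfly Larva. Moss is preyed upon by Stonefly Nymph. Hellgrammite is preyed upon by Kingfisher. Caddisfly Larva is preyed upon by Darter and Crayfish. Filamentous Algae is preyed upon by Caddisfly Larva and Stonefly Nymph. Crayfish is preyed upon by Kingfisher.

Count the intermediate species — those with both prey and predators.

5

Intermediate species (has both prey and predators): Caddisfly Larva, Stonefly Nymph, Crayfish, Darter, Hellgrammite.
Count: 5.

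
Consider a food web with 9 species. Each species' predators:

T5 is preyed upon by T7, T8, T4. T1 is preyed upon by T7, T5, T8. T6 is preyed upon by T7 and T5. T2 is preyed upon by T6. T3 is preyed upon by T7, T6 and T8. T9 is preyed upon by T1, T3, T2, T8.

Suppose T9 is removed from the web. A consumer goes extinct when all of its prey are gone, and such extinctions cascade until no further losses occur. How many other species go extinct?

8

Remove T9.
Round 1: T3 (all prey gone), T1 (all prey gone), T2 (all prey gone) → extinct.
Round 2: T6 (all prey gone) → extinct.
Round 3: T5 (all prey gone) → extinct.
Round 4: T4 (all prey gone), T7 (all prey gone), T8 (all prey gone) → extinct.
No further losses. Total secondary extinctions: 8.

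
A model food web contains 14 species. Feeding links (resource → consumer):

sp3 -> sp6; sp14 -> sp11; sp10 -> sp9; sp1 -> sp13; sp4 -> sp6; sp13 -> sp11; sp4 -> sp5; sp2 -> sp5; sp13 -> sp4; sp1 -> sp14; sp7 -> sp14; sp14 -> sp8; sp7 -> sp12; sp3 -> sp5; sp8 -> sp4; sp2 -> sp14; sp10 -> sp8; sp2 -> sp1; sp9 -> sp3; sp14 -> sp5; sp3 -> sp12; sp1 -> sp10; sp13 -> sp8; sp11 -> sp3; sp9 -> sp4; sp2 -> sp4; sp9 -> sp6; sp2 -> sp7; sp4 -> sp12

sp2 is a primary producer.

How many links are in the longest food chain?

One longest chain: sp2 → sp1 → sp13 → sp8 → sp4 → sp5.
It has 6 species and 5 links.

5 links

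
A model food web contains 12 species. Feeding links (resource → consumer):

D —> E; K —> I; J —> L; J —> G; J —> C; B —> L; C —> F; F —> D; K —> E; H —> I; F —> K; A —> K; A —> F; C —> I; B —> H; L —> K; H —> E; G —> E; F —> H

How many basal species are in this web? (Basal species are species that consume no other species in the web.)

3

Basal species (no prey listed): B, J, A.
Count: 3.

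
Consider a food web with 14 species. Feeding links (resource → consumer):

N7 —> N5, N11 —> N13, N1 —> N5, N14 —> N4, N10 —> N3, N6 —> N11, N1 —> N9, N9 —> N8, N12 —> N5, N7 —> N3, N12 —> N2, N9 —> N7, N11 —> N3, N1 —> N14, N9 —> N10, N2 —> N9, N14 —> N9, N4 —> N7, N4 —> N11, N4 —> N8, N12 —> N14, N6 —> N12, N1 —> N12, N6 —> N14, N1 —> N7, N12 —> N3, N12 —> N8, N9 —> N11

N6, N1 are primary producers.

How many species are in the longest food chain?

One longest chain: N6 → N12 → N14 → N4 → N7 → N3.
It has 6 species and 5 links.

6 species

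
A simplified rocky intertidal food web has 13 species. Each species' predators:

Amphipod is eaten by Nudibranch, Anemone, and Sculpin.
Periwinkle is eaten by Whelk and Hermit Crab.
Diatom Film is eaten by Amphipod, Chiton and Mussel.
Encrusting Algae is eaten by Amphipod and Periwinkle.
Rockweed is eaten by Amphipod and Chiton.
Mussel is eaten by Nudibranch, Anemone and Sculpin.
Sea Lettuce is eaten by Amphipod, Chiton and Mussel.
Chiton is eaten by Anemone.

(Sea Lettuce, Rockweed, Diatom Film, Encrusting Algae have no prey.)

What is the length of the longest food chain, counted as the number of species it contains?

3 species

One longest chain: Sea Lettuce → Mussel → Nudibranch.
It has 3 species and 2 links.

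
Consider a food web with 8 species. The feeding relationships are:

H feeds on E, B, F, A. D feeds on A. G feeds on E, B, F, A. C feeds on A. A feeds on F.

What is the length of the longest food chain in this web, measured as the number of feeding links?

2 links

One longest chain: F → A → H.
It has 3 species and 2 links.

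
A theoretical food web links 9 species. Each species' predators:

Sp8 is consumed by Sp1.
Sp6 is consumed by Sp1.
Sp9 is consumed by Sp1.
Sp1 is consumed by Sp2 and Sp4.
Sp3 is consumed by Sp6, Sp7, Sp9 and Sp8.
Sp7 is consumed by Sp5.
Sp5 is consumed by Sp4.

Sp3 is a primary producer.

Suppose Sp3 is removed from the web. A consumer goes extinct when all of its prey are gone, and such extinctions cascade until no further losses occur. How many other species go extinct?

Remove Sp3.
Round 1: Sp9 (all prey gone), Sp7 (all prey gone), Sp8 (all prey gone), Sp6 (all prey gone) → extinct.
Round 2: Sp5 (all prey gone), Sp1 (all prey gone) → extinct.
Round 3: Sp4 (all prey gone), Sp2 (all prey gone) → extinct.
No further losses. Total secondary extinctions: 8.

8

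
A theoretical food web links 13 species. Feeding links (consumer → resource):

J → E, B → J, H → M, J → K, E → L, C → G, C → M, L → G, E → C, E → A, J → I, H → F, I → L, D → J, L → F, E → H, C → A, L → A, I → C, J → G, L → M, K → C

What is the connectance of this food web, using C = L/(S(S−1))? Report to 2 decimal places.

C = 0.14

The web has S = 13 species and L = 22 feeding links.
C = L / (S(S−1)) = 22 / 156 = 0.1410 ≈ 0.14.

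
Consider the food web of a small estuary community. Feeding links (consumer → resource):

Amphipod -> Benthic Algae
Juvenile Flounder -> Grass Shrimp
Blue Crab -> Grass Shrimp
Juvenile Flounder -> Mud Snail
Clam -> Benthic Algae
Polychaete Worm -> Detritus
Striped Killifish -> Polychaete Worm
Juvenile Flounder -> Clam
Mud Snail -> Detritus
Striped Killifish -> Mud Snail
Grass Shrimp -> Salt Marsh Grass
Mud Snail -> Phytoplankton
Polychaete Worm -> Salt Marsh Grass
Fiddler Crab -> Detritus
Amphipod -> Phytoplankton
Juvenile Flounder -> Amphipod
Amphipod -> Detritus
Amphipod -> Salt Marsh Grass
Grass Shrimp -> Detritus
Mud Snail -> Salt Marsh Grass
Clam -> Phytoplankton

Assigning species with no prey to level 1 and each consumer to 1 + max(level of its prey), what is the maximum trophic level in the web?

3

Basal resources (level 1): Benthic Algae, Salt Marsh Grass, Phytoplankton, Detritus.
Salt Marsh Grass → Grass Shrimp → Blue Crab gives Blue Crab level 3.
No species has a prey at level 3, so no species reaches level 4.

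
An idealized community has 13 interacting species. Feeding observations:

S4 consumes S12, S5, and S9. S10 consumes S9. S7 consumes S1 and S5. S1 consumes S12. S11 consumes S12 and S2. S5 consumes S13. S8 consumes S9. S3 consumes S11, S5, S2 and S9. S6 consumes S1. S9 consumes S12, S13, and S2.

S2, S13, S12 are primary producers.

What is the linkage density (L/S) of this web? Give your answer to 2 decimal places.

There are L = 19 links among S = 13 species.
L/S = 19/13 = 1.4615 ≈ 1.46.

L/S = 1.46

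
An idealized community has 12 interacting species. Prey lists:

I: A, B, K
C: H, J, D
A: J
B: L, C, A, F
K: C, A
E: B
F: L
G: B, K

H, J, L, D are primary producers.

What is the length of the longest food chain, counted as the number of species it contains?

4 species

One longest chain: H → C → K → G.
It has 4 species and 3 links.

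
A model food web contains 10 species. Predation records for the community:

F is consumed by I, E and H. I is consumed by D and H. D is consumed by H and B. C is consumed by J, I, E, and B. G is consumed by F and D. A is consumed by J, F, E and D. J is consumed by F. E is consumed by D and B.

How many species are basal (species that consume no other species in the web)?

3

Basal species (no prey listed): A, G, C.
Count: 3.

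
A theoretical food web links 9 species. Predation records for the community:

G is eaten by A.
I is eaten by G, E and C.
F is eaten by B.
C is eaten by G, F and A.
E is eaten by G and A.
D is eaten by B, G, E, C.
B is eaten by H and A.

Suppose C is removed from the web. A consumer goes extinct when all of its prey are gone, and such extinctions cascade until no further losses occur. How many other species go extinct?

1

Remove C.
Round 1: F (all prey gone) → extinct.
No further losses. Total secondary extinctions: 1.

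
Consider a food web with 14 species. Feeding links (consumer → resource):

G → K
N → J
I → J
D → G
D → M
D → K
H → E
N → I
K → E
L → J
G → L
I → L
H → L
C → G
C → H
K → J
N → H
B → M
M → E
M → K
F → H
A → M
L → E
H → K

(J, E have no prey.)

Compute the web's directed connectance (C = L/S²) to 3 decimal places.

The web has S = 14 species and L = 24 feeding links.
C = L / S² = 24 / 196 = 0.1224 ≈ 0.122.

C = 0.122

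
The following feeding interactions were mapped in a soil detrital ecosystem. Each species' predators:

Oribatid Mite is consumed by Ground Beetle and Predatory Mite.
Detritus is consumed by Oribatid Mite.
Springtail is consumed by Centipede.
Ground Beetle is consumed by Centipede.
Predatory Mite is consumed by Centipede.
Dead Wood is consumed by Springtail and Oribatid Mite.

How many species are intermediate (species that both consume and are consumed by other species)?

Intermediate species (has both prey and predators): Oribatid Mite, Springtail, Ground Beetle, Predatory Mite.
Count: 4.

4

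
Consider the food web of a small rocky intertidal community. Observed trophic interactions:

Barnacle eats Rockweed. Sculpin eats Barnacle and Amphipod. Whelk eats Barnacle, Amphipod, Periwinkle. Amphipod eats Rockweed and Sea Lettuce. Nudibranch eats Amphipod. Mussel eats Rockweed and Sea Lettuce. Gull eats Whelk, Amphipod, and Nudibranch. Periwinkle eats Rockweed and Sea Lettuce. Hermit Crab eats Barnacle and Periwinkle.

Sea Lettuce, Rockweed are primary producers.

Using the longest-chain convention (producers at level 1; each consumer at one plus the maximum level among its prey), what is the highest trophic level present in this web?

4

Producers (level 1): Sea Lettuce, Rockweed.
Sea Lettuce → Periwinkle → Whelk → Gull gives Gull level 4.
No species has a prey at level 4, so no species reaches level 5.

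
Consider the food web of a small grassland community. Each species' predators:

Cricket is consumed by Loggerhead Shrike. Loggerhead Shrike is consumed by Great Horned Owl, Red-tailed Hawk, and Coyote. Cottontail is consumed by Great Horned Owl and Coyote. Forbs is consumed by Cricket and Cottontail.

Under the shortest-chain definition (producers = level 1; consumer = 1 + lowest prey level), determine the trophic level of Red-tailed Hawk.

Trophic level 4

Forbs is a producer → level 1.
Cricket eats Forbs → level 2.
Loggerhead Shrike eats Cricket → level 3.
Red-tailed Hawk eats Loggerhead Shrike → level 4.
No prey of Red-tailed Hawk is below level 3, so 4 is the minimum.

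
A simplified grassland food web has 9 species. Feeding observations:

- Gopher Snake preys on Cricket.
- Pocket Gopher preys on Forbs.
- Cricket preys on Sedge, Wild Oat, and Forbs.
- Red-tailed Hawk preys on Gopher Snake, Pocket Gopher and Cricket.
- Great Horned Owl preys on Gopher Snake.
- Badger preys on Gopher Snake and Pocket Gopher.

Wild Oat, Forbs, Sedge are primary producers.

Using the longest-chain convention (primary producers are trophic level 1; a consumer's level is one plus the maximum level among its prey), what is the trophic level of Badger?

Wild Oat is a producer → level 1.
Cricket eats Wild Oat (level 1); other prey at levels: Forbs 1, Sedge 1 → level 2.
Gopher Snake eats Cricket → level 3.
Badger eats Gopher Snake (level 3); other prey at levels: Pocket Gopher 2 → level 4.

Trophic level 4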